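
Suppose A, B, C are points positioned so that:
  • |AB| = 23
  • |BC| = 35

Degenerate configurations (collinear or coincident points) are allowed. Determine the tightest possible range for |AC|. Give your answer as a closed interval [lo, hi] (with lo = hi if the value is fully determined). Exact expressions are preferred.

|AC| ∈ [12, 58]  (≈ [12.0000, 58.0000])

|AB| ∈ {23}
|BC| ∈ {35}
|AC| ∈ [12, 58]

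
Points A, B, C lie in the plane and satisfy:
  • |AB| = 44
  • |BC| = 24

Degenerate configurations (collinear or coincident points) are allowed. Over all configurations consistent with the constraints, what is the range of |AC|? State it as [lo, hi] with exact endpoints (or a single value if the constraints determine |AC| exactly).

|AB| ∈ {44}
|BC| ∈ {24}
|AC| ∈ [20, 68]

|AC| ∈ [20, 68]  (≈ [20.0000, 68.0000])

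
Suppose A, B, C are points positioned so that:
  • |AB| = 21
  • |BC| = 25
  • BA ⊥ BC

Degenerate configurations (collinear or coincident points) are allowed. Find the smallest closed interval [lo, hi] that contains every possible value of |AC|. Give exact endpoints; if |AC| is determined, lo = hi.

|AB| ∈ {21}
|BC| ∈ {25}
|AC| ∈ {√(1066)}

|AC| = √(1066)  (≈ 32.6497)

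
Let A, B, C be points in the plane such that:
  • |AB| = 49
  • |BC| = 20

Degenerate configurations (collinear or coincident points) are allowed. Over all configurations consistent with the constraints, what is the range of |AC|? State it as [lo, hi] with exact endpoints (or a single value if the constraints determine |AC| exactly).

|AC| ∈ [29, 69]  (≈ [29.0000, 69.0000])

|AB| ∈ {49}
|BC| ∈ {20}
|AC| ∈ [29, 69]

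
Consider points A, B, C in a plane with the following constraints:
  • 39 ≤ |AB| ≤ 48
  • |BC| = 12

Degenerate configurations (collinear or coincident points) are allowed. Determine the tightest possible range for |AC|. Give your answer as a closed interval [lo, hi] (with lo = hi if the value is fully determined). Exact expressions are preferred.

|AC| ∈ [27, 60]  (≈ [27.0000, 60.0000])

|AB| ∈ [39, 48]
|BC| ∈ {12}
|AC| ∈ [27, 60]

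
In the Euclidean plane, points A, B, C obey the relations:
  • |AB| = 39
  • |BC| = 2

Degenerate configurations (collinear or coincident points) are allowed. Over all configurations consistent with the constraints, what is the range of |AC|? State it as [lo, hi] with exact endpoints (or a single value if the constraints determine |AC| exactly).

|AB| ∈ {39}
|BC| ∈ {2}
|AC| ∈ [37, 41]

|AC| ∈ [37, 41]  (≈ [37.0000, 41.0000])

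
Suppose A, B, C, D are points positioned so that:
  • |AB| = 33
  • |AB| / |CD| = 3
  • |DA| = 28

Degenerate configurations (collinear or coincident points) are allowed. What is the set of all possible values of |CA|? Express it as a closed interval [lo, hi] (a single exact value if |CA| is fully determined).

|CA| ∈ [17, 39]  (≈ [17.0000, 39.0000])

|AB| ∈ {33}
|AD| ∈ {28}
|CD| ∈ {11}
|BD| ∈ [5, 61]
|AC| ∈ [17, 39]
|BC| ∈ [0, 72]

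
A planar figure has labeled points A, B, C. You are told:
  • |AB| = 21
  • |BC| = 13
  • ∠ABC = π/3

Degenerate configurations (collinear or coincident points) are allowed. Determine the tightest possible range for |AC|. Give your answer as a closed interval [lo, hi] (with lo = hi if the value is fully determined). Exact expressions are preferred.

|AB| ∈ {21}
|BC| ∈ {13}
|AC| ∈ {√(337)}

|AC| = √(337)  (≈ 18.3576)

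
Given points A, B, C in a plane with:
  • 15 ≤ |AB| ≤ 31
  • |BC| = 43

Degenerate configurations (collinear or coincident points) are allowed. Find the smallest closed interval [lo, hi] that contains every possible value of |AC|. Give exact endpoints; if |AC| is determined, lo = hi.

|AC| ∈ [12, 74]  (≈ [12.0000, 74.0000])

|AB| ∈ [15, 31]
|BC| ∈ {43}
|AC| ∈ [12, 74]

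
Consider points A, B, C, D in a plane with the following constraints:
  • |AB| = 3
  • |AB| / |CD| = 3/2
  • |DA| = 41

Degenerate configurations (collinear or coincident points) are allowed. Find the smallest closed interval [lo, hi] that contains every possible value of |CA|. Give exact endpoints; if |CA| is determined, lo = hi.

|CA| ∈ [39, 43]  (≈ [39.0000, 43.0000])

|AB| ∈ {3}
|AD| ∈ {41}
|CD| ∈ {2}
|BD| ∈ [38, 44]
|AC| ∈ [39, 43]
|BC| ∈ [36, 46]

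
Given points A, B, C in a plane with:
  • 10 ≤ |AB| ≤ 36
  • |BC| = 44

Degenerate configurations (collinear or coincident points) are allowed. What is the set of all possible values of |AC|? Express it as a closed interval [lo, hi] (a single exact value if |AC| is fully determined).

|AB| ∈ [10, 36]
|BC| ∈ {44}
|AC| ∈ [8, 80]

|AC| ∈ [8, 80]  (≈ [8.0000, 80.0000])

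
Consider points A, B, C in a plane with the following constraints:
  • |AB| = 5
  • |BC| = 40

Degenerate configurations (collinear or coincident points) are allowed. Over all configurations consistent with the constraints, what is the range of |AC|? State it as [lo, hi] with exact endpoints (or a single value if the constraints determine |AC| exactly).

|AC| ∈ [35, 45]  (≈ [35.0000, 45.0000])

|AB| ∈ {5}
|BC| ∈ {40}
|AC| ∈ [35, 45]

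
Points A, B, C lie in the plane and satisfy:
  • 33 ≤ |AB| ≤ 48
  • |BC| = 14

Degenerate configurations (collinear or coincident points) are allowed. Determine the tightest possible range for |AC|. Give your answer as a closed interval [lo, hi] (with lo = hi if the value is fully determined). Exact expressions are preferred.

|AB| ∈ [33, 48]
|BC| ∈ {14}
|AC| ∈ [19, 62]

|AC| ∈ [19, 62]  (≈ [19.0000, 62.0000])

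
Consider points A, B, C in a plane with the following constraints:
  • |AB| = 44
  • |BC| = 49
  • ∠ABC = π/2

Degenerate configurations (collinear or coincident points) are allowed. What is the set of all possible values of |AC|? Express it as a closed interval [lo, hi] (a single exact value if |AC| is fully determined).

|AC| = √(4337)  (≈ 65.8559)

|AB| ∈ {44}
|BC| ∈ {49}
|AC| ∈ {√(4337)}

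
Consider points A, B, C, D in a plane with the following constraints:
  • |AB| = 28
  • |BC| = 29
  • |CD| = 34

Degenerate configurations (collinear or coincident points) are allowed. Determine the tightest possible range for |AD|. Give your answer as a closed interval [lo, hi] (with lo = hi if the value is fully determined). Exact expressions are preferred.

|AD| ∈ [0, 91]  (≈ [0.0000, 91.0000])

|AB| ∈ {28}
|BC| ∈ {29}
|CD| ∈ {34}
|AC| ∈ [1, 57]
|BD| ∈ [5, 63]
|AD| ∈ [0, 91]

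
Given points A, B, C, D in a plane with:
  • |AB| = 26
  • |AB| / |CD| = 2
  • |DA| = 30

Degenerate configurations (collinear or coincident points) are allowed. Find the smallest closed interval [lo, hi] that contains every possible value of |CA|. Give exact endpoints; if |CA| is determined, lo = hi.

|AB| ∈ {26}
|AD| ∈ {30}
|CD| ∈ {13}
|BD| ∈ [4, 56]
|AC| ∈ [17, 43]
|BC| ∈ [0, 69]

|CA| ∈ [17, 43]  (≈ [17.0000, 43.0000])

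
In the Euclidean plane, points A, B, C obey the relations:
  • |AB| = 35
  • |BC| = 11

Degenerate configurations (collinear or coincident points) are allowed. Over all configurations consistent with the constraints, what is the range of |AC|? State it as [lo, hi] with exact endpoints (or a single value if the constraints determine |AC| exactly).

|AC| ∈ [24, 46]  (≈ [24.0000, 46.0000])

|AB| ∈ {35}
|BC| ∈ {11}
|AC| ∈ [24, 46]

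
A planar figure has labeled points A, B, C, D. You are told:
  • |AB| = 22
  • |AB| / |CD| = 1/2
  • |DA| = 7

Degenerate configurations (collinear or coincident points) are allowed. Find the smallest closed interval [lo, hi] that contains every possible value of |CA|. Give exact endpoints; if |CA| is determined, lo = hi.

|CA| ∈ [37, 51]  (≈ [37.0000, 51.0000])

|AB| ∈ {22}
|AD| ∈ {7}
|CD| ∈ {44}
|BD| ∈ [15, 29]
|AC| ∈ [37, 51]
|BC| ∈ [15, 73]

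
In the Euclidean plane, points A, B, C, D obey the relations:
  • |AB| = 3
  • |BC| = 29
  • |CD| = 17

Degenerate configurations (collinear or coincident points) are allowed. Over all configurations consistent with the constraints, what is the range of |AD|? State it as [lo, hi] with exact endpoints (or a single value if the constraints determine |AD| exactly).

|AB| ∈ {3}
|BC| ∈ {29}
|CD| ∈ {17}
|AC| ∈ [26, 32]
|BD| ∈ [12, 46]
|AD| ∈ [9, 49]

|AD| ∈ [9, 49]  (≈ [9.0000, 49.0000])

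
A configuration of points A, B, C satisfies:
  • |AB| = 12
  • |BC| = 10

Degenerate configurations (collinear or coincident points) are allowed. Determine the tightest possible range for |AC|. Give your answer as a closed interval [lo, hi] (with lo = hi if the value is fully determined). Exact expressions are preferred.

|AC| ∈ [2, 22]  (≈ [2.0000, 22.0000])

|AB| ∈ {12}
|BC| ∈ {10}
|AC| ∈ [2, 22]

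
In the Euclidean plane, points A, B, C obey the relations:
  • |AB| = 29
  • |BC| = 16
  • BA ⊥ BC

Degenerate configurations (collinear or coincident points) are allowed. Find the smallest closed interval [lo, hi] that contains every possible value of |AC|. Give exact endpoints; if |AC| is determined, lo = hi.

|AB| ∈ {29}
|BC| ∈ {16}
|AC| ∈ {√(1097)}

|AC| = √(1097)  (≈ 33.1210)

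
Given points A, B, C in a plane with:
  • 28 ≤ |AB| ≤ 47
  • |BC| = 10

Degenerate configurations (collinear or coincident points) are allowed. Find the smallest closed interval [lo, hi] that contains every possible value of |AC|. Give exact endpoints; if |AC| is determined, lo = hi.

|AB| ∈ [28, 47]
|BC| ∈ {10}
|AC| ∈ [18, 57]

|AC| ∈ [18, 57]  (≈ [18.0000, 57.0000])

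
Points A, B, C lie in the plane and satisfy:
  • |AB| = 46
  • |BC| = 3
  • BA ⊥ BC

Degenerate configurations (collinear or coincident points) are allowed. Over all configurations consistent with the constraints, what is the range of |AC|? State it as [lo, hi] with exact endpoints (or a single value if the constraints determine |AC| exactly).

|AB| ∈ {46}
|BC| ∈ {3}
|AC| ∈ {5·√(85)}

|AC| = 5·√(85)  (≈ 46.0977)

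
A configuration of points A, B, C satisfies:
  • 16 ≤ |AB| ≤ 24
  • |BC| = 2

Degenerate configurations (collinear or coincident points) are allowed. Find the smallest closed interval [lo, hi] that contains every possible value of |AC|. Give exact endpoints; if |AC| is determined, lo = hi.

|AC| ∈ [14, 26]  (≈ [14.0000, 26.0000])

|AB| ∈ [16, 24]
|BC| ∈ {2}
|AC| ∈ [14, 26]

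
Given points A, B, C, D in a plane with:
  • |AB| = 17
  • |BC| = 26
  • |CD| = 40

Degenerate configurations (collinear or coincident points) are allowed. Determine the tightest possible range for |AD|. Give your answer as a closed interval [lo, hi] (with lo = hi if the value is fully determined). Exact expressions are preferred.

|AD| ∈ [0, 83]  (≈ [0.0000, 83.0000])

|AB| ∈ {17}
|BC| ∈ {26}
|CD| ∈ {40}
|AC| ∈ [9, 43]
|BD| ∈ [14, 66]
|AD| ∈ [0, 83]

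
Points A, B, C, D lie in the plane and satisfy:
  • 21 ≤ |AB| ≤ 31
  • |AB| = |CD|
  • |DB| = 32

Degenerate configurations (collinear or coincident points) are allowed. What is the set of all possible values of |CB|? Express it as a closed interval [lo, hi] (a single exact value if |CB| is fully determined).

|AB| ∈ [21, 31]
|BD| ∈ {32}
|CD| ∈ [21, 31]
|AD| ∈ [1, 63]
|BC| ∈ [1, 63]
|AC| ∈ [0, 94]

|CB| ∈ [1, 63]  (≈ [1.0000, 63.0000])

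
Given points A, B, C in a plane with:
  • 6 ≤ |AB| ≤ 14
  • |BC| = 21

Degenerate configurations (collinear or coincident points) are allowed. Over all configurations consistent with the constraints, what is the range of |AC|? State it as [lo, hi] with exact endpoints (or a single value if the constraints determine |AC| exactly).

|AC| ∈ [7, 35]  (≈ [7.0000, 35.0000])

|AB| ∈ [6, 14]
|BC| ∈ {21}
|AC| ∈ [7, 35]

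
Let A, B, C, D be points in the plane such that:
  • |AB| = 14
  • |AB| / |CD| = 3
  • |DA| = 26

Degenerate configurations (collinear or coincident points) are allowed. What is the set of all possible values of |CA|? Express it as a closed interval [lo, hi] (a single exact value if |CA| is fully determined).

|CA| ∈ [64/3, 92/3]  (≈ [21.3333, 30.6667])

|AB| ∈ {14}
|AD| ∈ {26}
|CD| ∈ {14/3}
|BD| ∈ [12, 40]
|AC| ∈ [64/3, 92/3]
|BC| ∈ [22/3, 134/3]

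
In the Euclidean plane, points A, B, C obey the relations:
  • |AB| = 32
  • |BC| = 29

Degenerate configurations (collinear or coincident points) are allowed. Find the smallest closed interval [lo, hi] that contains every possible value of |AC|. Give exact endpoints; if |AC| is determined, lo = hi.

|AB| ∈ {32}
|BC| ∈ {29}
|AC| ∈ [3, 61]

|AC| ∈ [3, 61]  (≈ [3.0000, 61.0000])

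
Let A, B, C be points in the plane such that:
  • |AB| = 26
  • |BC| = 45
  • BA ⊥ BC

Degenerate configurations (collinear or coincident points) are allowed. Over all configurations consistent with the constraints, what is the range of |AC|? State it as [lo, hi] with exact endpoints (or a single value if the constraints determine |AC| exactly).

|AC| = √(2701)  (≈ 51.9711)

|AB| ∈ {26}
|BC| ∈ {45}
|AC| ∈ {√(2701)}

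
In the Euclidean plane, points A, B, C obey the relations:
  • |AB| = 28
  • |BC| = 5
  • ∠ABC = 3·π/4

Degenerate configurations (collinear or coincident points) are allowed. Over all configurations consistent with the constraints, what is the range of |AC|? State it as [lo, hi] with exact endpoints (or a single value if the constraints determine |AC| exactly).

|AB| ∈ {28}
|BC| ∈ {5}
|AC| ∈ {√(140·√(2) + 809)}

|AC| = √(140·√(2) + 809)  (≈ 31.7331)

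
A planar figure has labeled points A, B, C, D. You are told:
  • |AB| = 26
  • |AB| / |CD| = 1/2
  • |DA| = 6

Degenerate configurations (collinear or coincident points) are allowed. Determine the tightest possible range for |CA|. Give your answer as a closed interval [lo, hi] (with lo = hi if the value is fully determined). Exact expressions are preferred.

|AB| ∈ {26}
|AD| ∈ {6}
|CD| ∈ {52}
|BD| ∈ [20, 32]
|AC| ∈ [46, 58]
|BC| ∈ [20, 84]

|CA| ∈ [46, 58]  (≈ [46.0000, 58.0000])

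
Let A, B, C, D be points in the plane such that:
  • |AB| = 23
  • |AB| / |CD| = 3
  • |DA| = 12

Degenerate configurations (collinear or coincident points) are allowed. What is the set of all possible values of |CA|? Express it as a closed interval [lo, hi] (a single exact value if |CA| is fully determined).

|CA| ∈ [13/3, 59/3]  (≈ [4.3333, 19.6667])

|AB| ∈ {23}
|AD| ∈ {12}
|CD| ∈ {23/3}
|BD| ∈ [11, 35]
|AC| ∈ [13/3, 59/3]
|BC| ∈ [10/3, 128/3]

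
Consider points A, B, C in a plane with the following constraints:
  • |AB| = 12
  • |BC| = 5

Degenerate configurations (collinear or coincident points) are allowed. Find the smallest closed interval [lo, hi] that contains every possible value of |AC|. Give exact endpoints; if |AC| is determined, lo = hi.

|AC| ∈ [7, 17]  (≈ [7.0000, 17.0000])

|AB| ∈ {12}
|BC| ∈ {5}
|AC| ∈ [7, 17]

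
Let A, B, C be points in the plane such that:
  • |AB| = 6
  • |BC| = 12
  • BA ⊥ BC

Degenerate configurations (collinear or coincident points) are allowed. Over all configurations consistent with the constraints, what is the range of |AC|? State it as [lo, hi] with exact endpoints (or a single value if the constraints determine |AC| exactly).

|AB| ∈ {6}
|BC| ∈ {12}
|AC| ∈ {6·√(5)}

|AC| = 6·√(5)  (≈ 13.4164)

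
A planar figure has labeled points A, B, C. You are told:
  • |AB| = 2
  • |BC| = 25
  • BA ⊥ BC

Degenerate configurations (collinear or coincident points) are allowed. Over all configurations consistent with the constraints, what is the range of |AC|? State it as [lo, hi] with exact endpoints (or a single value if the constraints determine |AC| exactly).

|AB| ∈ {2}
|BC| ∈ {25}
|AC| ∈ {√(629)}

|AC| = √(629)  (≈ 25.0799)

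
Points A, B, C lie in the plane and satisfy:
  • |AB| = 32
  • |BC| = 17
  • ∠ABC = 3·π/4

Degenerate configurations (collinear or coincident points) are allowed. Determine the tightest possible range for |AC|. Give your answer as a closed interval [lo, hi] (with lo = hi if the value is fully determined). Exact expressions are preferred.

|AB| ∈ {32}
|BC| ∈ {17}
|AC| ∈ {√(544·√(2) + 1313)}

|AC| = √(544·√(2) + 1313)  (≈ 45.6326)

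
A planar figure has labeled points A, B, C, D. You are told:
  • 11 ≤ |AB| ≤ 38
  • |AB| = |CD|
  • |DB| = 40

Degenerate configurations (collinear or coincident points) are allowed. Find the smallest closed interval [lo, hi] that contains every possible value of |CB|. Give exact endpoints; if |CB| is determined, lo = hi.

|CB| ∈ [2, 78]  (≈ [2.0000, 78.0000])

|AB| ∈ [11, 38]
|BD| ∈ {40}
|CD| ∈ [11, 38]
|AD| ∈ [2, 78]
|BC| ∈ [2, 78]
|AC| ∈ [0, 116]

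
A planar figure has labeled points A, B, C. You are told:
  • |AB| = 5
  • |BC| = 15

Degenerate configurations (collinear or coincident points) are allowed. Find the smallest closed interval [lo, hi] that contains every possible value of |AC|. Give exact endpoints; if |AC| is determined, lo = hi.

|AC| ∈ [10, 20]  (≈ [10.0000, 20.0000])

|AB| ∈ {5}
|BC| ∈ {15}
|AC| ∈ [10, 20]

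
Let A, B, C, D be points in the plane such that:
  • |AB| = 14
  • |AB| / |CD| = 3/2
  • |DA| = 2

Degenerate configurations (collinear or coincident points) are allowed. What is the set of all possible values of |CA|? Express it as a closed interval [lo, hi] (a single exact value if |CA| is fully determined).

|CA| ∈ [22/3, 34/3]  (≈ [7.3333, 11.3333])

|AB| ∈ {14}
|AD| ∈ {2}
|CD| ∈ {28/3}
|BD| ∈ [12, 16]
|AC| ∈ [22/3, 34/3]
|BC| ∈ [8/3, 76/3]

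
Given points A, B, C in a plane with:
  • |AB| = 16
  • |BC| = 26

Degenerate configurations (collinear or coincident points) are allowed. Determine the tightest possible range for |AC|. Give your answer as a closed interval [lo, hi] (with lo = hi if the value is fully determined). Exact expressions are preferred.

|AB| ∈ {16}
|BC| ∈ {26}
|AC| ∈ [10, 42]

|AC| ∈ [10, 42]  (≈ [10.0000, 42.0000])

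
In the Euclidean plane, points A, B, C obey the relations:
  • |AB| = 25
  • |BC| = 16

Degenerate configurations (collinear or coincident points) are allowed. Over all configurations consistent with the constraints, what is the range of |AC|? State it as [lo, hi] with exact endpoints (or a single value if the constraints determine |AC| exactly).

|AC| ∈ [9, 41]  (≈ [9.0000, 41.0000])

|AB| ∈ {25}
|BC| ∈ {16}
|AC| ∈ [9, 41]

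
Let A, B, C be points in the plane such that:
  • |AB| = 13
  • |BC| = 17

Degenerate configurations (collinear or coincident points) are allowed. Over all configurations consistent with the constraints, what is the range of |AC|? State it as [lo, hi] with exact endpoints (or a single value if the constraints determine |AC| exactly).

|AB| ∈ {13}
|BC| ∈ {17}
|AC| ∈ [4, 30]

|AC| ∈ [4, 30]  (≈ [4.0000, 30.0000])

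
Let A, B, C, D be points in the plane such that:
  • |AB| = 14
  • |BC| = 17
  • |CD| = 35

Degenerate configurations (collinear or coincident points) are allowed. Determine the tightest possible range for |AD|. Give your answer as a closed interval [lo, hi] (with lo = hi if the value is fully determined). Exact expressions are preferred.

|AD| ∈ [4, 66]  (≈ [4.0000, 66.0000])

|AB| ∈ {14}
|BC| ∈ {17}
|CD| ∈ {35}
|AC| ∈ [3, 31]
|BD| ∈ [18, 52]
|AD| ∈ [4, 66]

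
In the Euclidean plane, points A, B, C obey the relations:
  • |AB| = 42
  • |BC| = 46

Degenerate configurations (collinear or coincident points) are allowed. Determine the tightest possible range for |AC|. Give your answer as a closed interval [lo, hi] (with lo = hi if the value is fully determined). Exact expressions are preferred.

|AB| ∈ {42}
|BC| ∈ {46}
|AC| ∈ [4, 88]

|AC| ∈ [4, 88]  (≈ [4.0000, 88.0000])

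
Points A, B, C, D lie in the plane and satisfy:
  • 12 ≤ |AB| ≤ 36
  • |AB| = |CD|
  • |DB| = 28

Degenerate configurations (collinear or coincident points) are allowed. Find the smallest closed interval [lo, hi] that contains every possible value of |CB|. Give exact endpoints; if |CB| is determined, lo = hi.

|CB| ∈ [0, 64]  (≈ [0.0000, 64.0000])

|AB| ∈ [12, 36]
|BD| ∈ {28}
|CD| ∈ [12, 36]
|AD| ∈ [0, 64]
|BC| ∈ [0, 64]
|AC| ∈ [0, 100]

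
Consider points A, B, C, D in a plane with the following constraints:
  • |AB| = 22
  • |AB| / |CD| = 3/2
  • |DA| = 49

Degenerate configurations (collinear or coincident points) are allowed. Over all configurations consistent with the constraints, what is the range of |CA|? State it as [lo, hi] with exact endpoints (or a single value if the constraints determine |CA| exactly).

|CA| ∈ [103/3, 191/3]  (≈ [34.3333, 63.6667])

|AB| ∈ {22}
|AD| ∈ {49}
|CD| ∈ {44/3}
|BD| ∈ [27, 71]
|AC| ∈ [103/3, 191/3]
|BC| ∈ [37/3, 257/3]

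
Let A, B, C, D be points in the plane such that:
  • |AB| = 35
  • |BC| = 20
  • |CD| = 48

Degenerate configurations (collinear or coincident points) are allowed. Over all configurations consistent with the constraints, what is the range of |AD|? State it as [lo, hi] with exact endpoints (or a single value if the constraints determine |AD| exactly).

|AB| ∈ {35}
|BC| ∈ {20}
|CD| ∈ {48}
|AC| ∈ [15, 55]
|BD| ∈ [28, 68]
|AD| ∈ [0, 103]

|AD| ∈ [0, 103]  (≈ [0.0000, 103.0000])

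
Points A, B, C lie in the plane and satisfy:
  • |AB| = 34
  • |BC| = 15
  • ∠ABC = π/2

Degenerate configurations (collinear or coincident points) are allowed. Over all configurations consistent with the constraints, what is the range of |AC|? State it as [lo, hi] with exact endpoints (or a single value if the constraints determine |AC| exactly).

|AB| ∈ {34}
|BC| ∈ {15}
|AC| ∈ {√(1381)}

|AC| = √(1381)  (≈ 37.1618)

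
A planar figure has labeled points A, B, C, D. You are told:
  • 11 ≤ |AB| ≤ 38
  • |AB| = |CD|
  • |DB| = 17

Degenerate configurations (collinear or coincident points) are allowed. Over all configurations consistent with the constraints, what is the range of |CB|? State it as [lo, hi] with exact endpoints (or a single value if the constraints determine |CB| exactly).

|CB| ∈ [0, 55]  (≈ [0.0000, 55.0000])

|AB| ∈ [11, 38]
|BD| ∈ {17}
|CD| ∈ [11, 38]
|AD| ∈ [0, 55]
|BC| ∈ [0, 55]
|AC| ∈ [0, 93]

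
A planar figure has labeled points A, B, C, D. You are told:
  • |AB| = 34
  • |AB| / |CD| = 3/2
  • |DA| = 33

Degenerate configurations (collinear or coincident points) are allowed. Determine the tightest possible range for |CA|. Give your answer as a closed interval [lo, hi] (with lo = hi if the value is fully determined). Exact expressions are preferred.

|AB| ∈ {34}
|AD| ∈ {33}
|CD| ∈ {68/3}
|BD| ∈ [1, 67]
|AC| ∈ [31/3, 167/3]
|BC| ∈ [0, 269/3]

|CA| ∈ [31/3, 167/3]  (≈ [10.3333, 55.6667])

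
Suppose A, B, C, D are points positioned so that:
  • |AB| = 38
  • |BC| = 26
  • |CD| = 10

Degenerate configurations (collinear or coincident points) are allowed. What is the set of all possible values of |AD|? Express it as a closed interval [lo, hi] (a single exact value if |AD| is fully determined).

|AB| ∈ {38}
|BC| ∈ {26}
|CD| ∈ {10}
|AC| ∈ [12, 64]
|BD| ∈ [16, 36]
|AD| ∈ [2, 74]

|AD| ∈ [2, 74]  (≈ [2.0000, 74.0000])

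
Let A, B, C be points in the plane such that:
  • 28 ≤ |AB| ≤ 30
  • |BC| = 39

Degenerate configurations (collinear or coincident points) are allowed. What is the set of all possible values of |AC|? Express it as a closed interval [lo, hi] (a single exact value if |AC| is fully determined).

|AC| ∈ [9, 69]  (≈ [9.0000, 69.0000])

|AB| ∈ [28, 30]
|BC| ∈ {39}
|AC| ∈ [9, 69]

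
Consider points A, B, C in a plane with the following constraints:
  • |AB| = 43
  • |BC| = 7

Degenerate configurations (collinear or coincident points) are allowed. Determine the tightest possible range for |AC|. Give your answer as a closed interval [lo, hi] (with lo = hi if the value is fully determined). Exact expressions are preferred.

|AB| ∈ {43}
|BC| ∈ {7}
|AC| ∈ [36, 50]

|AC| ∈ [36, 50]  (≈ [36.0000, 50.0000])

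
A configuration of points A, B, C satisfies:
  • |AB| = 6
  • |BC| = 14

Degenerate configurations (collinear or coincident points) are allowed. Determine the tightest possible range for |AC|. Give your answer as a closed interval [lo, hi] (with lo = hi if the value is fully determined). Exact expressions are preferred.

|AB| ∈ {6}
|BC| ∈ {14}
|AC| ∈ [8, 20]

|AC| ∈ [8, 20]  (≈ [8.0000, 20.0000])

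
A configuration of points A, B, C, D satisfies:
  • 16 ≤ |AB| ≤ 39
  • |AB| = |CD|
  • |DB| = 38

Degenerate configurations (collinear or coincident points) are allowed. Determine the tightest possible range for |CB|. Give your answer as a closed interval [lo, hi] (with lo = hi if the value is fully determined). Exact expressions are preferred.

|CB| ∈ [0, 77]  (≈ [0.0000, 77.0000])

|AB| ∈ [16, 39]
|BD| ∈ {38}
|CD| ∈ [16, 39]
|AD| ∈ [0, 77]
|BC| ∈ [0, 77]
|AC| ∈ [0, 116]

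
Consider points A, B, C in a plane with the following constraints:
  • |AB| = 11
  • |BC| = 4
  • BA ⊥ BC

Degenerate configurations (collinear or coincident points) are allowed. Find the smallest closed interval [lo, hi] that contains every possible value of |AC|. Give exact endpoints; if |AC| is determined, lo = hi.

|AC| = √(137)  (≈ 11.7047)

|AB| ∈ {11}
|BC| ∈ {4}
|AC| ∈ {√(137)}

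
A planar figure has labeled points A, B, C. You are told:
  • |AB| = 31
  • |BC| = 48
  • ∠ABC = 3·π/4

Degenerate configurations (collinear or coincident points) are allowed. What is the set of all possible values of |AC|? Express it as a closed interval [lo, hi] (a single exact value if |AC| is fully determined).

|AC| = √(1488·√(2) + 3265)  (≈ 73.2758)

|AB| ∈ {31}
|BC| ∈ {48}
|AC| ∈ {√(1488·√(2) + 3265)}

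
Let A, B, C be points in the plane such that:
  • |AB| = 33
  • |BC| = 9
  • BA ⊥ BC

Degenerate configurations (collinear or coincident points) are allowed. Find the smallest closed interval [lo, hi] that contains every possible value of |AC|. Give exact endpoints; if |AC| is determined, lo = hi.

|AC| = 3·√(130)  (≈ 34.2053)

|AB| ∈ {33}
|BC| ∈ {9}
|AC| ∈ {3·√(130)}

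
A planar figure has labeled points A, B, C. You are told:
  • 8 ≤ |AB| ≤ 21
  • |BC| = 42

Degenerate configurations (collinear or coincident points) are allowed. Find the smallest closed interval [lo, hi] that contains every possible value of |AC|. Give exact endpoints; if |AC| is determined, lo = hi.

|AB| ∈ [8, 21]
|BC| ∈ {42}
|AC| ∈ [21, 63]

|AC| ∈ [21, 63]  (≈ [21.0000, 63.0000])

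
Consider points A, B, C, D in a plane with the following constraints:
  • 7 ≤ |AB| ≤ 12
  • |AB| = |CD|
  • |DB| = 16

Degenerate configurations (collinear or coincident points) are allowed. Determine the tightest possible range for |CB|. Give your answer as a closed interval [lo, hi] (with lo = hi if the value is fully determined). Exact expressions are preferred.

|CB| ∈ [4, 28]  (≈ [4.0000, 28.0000])

|AB| ∈ [7, 12]
|BD| ∈ {16}
|CD| ∈ [7, 12]
|AD| ∈ [4, 28]
|BC| ∈ [4, 28]
|AC| ∈ [0, 40]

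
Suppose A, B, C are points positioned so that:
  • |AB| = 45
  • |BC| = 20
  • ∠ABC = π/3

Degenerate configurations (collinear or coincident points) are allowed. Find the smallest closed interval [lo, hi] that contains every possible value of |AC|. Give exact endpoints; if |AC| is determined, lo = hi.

|AB| ∈ {45}
|BC| ∈ {20}
|AC| ∈ {5·√(61)}

|AC| = 5·√(61)  (≈ 39.0512)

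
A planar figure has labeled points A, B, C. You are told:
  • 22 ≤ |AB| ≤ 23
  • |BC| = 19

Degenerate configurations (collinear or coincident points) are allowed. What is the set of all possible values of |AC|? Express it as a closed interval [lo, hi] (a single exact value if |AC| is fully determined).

|AC| ∈ [3, 42]  (≈ [3.0000, 42.0000])

|AB| ∈ [22, 23]
|BC| ∈ {19}
|AC| ∈ [3, 42]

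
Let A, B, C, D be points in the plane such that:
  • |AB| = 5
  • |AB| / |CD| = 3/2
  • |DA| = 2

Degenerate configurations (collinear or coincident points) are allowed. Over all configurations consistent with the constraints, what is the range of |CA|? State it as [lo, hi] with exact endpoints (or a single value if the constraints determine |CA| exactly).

|CA| ∈ [4/3, 16/3]  (≈ [1.3333, 5.3333])

|AB| ∈ {5}
|AD| ∈ {2}
|CD| ∈ {10/3}
|BD| ∈ [3, 7]
|AC| ∈ [4/3, 16/3]
|BC| ∈ [0, 31/3]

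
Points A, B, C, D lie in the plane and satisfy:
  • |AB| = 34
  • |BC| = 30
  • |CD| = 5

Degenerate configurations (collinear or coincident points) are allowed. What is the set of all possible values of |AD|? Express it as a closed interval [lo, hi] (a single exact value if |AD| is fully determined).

|AD| ∈ [0, 69]  (≈ [0.0000, 69.0000])

|AB| ∈ {34}
|BC| ∈ {30}
|CD| ∈ {5}
|AC| ∈ [4, 64]
|BD| ∈ [25, 35]
|AD| ∈ [0, 69]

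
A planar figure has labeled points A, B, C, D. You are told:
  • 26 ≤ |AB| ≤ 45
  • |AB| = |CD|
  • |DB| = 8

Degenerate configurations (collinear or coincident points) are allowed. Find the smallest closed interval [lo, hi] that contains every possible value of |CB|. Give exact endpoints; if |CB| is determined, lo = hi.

|CB| ∈ [18, 53]  (≈ [18.0000, 53.0000])

|AB| ∈ [26, 45]
|BD| ∈ {8}
|CD| ∈ [26, 45]
|AD| ∈ [18, 53]
|BC| ∈ [18, 53]
|AC| ∈ [0, 98]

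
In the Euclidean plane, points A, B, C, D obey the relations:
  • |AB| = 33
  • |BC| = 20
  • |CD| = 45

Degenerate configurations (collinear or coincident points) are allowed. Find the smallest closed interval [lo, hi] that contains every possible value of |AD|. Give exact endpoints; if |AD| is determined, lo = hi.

|AD| ∈ [0, 98]  (≈ [0.0000, 98.0000])

|AB| ∈ {33}
|BC| ∈ {20}
|CD| ∈ {45}
|AC| ∈ [13, 53]
|BD| ∈ [25, 65]
|AD| ∈ [0, 98]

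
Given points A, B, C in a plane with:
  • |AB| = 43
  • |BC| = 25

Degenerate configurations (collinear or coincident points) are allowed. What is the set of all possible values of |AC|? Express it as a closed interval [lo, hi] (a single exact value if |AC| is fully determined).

|AC| ∈ [18, 68]  (≈ [18.0000, 68.0000])

|AB| ∈ {43}
|BC| ∈ {25}
|AC| ∈ [18, 68]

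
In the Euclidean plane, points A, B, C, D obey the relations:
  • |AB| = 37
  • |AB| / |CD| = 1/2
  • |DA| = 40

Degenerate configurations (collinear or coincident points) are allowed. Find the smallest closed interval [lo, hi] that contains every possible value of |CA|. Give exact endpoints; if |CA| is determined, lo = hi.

|AB| ∈ {37}
|AD| ∈ {40}
|CD| ∈ {74}
|BD| ∈ [3, 77]
|AC| ∈ [34, 114]
|BC| ∈ [0, 151]

|CA| ∈ [34, 114]  (≈ [34.0000, 114.0000])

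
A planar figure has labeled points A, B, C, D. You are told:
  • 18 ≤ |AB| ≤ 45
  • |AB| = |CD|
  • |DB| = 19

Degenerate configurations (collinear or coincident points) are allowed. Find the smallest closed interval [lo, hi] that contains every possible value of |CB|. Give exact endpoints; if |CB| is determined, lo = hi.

|CB| ∈ [0, 64]  (≈ [0.0000, 64.0000])

|AB| ∈ [18, 45]
|BD| ∈ {19}
|CD| ∈ [18, 45]
|AD| ∈ [0, 64]
|BC| ∈ [0, 64]
|AC| ∈ [0, 109]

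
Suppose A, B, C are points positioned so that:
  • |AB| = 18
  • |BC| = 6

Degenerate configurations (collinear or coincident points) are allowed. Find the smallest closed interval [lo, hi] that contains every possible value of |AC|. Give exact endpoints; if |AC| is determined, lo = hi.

|AC| ∈ [12, 24]  (≈ [12.0000, 24.0000])

|AB| ∈ {18}
|BC| ∈ {6}
|AC| ∈ [12, 24]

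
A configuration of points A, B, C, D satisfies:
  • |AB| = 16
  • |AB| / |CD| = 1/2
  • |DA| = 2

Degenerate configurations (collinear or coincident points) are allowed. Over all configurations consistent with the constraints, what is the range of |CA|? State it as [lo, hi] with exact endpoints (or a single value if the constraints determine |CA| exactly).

|CA| ∈ [30, 34]  (≈ [30.0000, 34.0000])

|AB| ∈ {16}
|AD| ∈ {2}
|CD| ∈ {32}
|BD| ∈ [14, 18]
|AC| ∈ [30, 34]
|BC| ∈ [14, 50]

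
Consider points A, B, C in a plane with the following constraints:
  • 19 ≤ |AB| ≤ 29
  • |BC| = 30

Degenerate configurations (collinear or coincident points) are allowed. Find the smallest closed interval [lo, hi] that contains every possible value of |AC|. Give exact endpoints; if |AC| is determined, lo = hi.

|AC| ∈ [1, 59]  (≈ [1.0000, 59.0000])

|AB| ∈ [19, 29]
|BC| ∈ {30}
|AC| ∈ [1, 59]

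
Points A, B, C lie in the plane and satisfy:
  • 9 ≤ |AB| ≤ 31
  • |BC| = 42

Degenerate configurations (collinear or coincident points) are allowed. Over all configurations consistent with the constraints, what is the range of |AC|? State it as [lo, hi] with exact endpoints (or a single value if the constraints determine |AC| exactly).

|AC| ∈ [11, 73]  (≈ [11.0000, 73.0000])

|AB| ∈ [9, 31]
|BC| ∈ {42}
|AC| ∈ [11, 73]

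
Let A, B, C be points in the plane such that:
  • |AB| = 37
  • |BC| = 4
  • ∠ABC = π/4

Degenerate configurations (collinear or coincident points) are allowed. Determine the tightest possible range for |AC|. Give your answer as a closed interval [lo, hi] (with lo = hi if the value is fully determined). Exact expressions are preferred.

|AC| = √(1385 - 148·√(2))  (≈ 34.2884)

|AB| ∈ {37}
|BC| ∈ {4}
|AC| ∈ {√(1385 - 148·√(2))}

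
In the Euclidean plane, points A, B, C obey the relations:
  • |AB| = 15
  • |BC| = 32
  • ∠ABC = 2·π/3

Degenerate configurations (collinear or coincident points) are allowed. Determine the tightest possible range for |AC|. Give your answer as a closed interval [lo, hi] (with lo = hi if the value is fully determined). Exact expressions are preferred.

|AB| ∈ {15}
|BC| ∈ {32}
|AC| ∈ {√(1729)}

|AC| = √(1729)  (≈ 41.5812)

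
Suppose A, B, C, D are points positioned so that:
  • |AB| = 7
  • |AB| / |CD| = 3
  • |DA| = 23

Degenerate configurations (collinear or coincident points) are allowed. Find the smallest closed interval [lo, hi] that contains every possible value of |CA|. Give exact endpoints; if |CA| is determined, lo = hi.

|CA| ∈ [62/3, 76/3]  (≈ [20.6667, 25.3333])

|AB| ∈ {7}
|AD| ∈ {23}
|CD| ∈ {7/3}
|BD| ∈ [16, 30]
|AC| ∈ [62/3, 76/3]
|BC| ∈ [41/3, 97/3]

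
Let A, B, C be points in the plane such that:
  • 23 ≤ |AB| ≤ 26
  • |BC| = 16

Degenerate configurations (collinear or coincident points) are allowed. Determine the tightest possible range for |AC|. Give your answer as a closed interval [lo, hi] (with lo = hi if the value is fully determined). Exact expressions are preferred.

|AC| ∈ [7, 42]  (≈ [7.0000, 42.0000])

|AB| ∈ [23, 26]
|BC| ∈ {16}
|AC| ∈ [7, 42]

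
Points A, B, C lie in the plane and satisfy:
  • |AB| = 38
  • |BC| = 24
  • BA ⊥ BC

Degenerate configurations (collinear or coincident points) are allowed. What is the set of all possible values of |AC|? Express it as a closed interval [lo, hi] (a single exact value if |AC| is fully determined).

|AC| = 2·√(505)  (≈ 44.9444)

|AB| ∈ {38}
|BC| ∈ {24}
|AC| ∈ {2·√(505)}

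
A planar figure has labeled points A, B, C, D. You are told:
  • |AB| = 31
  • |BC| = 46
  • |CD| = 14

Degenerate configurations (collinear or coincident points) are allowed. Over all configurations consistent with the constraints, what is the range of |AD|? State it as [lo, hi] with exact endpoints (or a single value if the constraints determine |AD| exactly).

|AB| ∈ {31}
|BC| ∈ {46}
|CD| ∈ {14}
|AC| ∈ [15, 77]
|BD| ∈ [32, 60]
|AD| ∈ [1, 91]

|AD| ∈ [1, 91]  (≈ [1.0000, 91.0000])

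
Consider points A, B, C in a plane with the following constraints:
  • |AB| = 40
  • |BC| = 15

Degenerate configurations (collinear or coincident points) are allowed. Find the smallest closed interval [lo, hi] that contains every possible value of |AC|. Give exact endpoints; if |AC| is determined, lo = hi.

|AB| ∈ {40}
|BC| ∈ {15}
|AC| ∈ [25, 55]

|AC| ∈ [25, 55]  (≈ [25.0000, 55.0000])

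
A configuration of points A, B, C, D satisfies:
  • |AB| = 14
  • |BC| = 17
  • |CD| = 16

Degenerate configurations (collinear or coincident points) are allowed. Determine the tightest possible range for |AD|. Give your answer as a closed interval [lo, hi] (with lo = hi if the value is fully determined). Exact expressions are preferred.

|AD| ∈ [0, 47]  (≈ [0.0000, 47.0000])

|AB| ∈ {14}
|BC| ∈ {17}
|CD| ∈ {16}
|AC| ∈ [3, 31]
|BD| ∈ [1, 33]
|AD| ∈ [0, 47]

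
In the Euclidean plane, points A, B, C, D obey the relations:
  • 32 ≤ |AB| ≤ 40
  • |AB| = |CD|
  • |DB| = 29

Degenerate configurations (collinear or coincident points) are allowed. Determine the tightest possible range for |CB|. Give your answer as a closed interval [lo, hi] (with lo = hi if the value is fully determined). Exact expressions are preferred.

|AB| ∈ [32, 40]
|BD| ∈ {29}
|CD| ∈ [32, 40]
|AD| ∈ [3, 69]
|BC| ∈ [3, 69]
|AC| ∈ [0, 109]

|CB| ∈ [3, 69]  (≈ [3.0000, 69.0000])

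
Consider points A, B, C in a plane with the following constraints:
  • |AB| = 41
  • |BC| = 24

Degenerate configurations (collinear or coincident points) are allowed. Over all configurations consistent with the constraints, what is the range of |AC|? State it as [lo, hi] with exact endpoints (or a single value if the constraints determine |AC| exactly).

|AB| ∈ {41}
|BC| ∈ {24}
|AC| ∈ [17, 65]

|AC| ∈ [17, 65]  (≈ [17.0000, 65.0000])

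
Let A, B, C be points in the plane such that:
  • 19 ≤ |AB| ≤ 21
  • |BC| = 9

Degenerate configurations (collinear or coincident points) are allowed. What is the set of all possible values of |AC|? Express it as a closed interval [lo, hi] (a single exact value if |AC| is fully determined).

|AB| ∈ [19, 21]
|BC| ∈ {9}
|AC| ∈ [10, 30]

|AC| ∈ [10, 30]  (≈ [10.0000, 30.0000])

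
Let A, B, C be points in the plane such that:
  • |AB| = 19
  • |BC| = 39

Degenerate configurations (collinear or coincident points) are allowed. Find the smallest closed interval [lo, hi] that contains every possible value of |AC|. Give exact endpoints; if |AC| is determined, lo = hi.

|AC| ∈ [20, 58]  (≈ [20.0000, 58.0000])

|AB| ∈ {19}
|BC| ∈ {39}
|AC| ∈ [20, 58]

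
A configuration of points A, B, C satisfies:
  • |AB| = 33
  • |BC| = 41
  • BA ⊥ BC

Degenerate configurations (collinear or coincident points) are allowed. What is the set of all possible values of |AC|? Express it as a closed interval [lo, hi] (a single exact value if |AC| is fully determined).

|AB| ∈ {33}
|BC| ∈ {41}
|AC| ∈ {√(2770)}

|AC| = √(2770)  (≈ 52.6308)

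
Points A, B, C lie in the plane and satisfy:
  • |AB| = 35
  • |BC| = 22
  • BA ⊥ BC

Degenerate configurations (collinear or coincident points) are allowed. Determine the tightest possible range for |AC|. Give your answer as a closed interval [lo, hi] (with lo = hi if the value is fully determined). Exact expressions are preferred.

|AB| ∈ {35}
|BC| ∈ {22}
|AC| ∈ {√(1709)}

|AC| = √(1709)  (≈ 41.3401)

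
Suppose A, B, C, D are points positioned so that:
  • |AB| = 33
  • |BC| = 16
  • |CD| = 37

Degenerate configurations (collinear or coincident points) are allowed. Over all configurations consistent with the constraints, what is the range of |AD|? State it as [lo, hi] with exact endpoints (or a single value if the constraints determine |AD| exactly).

|AD| ∈ [0, 86]  (≈ [0.0000, 86.0000])

|AB| ∈ {33}
|BC| ∈ {16}
|CD| ∈ {37}
|AC| ∈ [17, 49]
|BD| ∈ [21, 53]
|AD| ∈ [0, 86]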